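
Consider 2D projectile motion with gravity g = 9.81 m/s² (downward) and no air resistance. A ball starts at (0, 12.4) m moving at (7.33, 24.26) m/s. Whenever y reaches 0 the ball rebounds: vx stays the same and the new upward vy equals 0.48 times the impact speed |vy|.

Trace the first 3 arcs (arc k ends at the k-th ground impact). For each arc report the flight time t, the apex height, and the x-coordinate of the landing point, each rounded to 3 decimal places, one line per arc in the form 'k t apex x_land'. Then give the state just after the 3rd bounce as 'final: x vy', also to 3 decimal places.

Arc 1: start y=12.400, vy=24.260 → t=5.413, apex=42.397, x_land=39.677, impact vy=-28.842
  bounce: vy ← 0.48·28.842 = 13.844
Arc 2: start y=0.000, vy=13.844 → t=2.822, apex=9.768, x_land=60.366, impact vy=-13.844
  bounce: vy ← 0.48·13.844 = 6.645
Arc 3: start y=0.000, vy=6.645 → t=1.355, apex=2.251, x_land=70.296, impact vy=-6.645
  bounce: vy ← 0.48·6.645 = 3.190

1 5.413 42.397 39.677
2 2.822 9.768 60.366
3 1.355 2.251 70.296
final: 70.296 3.190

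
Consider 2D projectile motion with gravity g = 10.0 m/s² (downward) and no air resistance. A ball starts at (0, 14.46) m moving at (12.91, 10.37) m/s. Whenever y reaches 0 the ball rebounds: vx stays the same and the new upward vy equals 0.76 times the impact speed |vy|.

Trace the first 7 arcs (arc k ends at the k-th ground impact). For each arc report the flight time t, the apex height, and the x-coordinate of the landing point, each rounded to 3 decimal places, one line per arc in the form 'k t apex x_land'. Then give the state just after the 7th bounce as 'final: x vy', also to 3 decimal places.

1 3.029 19.837 39.102
2 3.028 11.458 78.188
3 2.301 6.618 107.893
4 1.749 3.823 130.470
5 1.329 2.208 147.627
6 1.010 1.275 160.667
7 0.768 0.737 170.578
final: 170.578 2.917

Arc 1: start y=14.460, vy=10.370 → t=3.029, apex=19.837, x_land=39.102, impact vy=-19.918
  bounce: vy ← 0.76·19.918 = 15.138
Arc 2: start y=0.000, vy=15.138 → t=3.028, apex=11.458, x_land=78.188, impact vy=-15.138
  bounce: vy ← 0.76·15.138 = 11.505
Arc 3: start y=0.000, vy=11.505 → t=2.301, apex=6.618, x_land=107.893, impact vy=-11.505
  bounce: vy ← 0.76·11.505 = 8.744
Arc 4: start y=0.000, vy=8.744 → t=1.749, apex=3.823, x_land=130.470, impact vy=-8.744
  bounce: vy ← 0.76·8.744 = 6.645
Arc 5: start y=0.000, vy=6.645 → t=1.329, apex=2.208, x_land=147.627, impact vy=-6.645
  bounce: vy ← 0.76·6.645 = 5.050
Arc 6: start y=0.000, vy=5.050 → t=1.010, apex=1.275, x_land=160.667, impact vy=-5.050
  bounce: vy ← 0.76·5.050 = 3.838
Arc 7: start y=0.000, vy=3.838 → t=0.768, apex=0.737, x_land=170.578, impact vy=-3.838
  bounce: vy ← 0.76·3.838 = 2.917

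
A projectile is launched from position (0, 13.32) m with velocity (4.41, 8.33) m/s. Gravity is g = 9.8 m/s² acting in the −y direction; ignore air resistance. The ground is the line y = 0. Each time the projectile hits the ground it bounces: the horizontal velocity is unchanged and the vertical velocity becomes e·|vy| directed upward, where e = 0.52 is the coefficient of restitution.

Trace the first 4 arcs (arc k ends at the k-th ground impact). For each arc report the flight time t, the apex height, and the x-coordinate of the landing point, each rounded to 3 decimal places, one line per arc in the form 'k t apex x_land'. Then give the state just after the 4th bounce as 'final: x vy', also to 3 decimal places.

1 2.705 16.860 11.929
2 1.929 4.559 20.436
3 1.003 1.233 24.860
4 0.522 0.333 27.161
final: 27.161 1.329

Arc 1: start y=13.320, vy=8.330 → t=2.705, apex=16.860, x_land=11.929, impact vy=-18.179
  bounce: vy ← 0.52·18.179 = 9.453
Arc 2: start y=0.000, vy=9.453 → t=1.929, apex=4.559, x_land=20.436, impact vy=-9.453
  bounce: vy ← 0.52·9.453 = 4.915
Arc 3: start y=0.000, vy=4.915 → t=1.003, apex=1.233, x_land=24.860, impact vy=-4.915
  bounce: vy ← 0.52·4.915 = 2.556
Arc 4: start y=0.000, vy=2.556 → t=0.522, apex=0.333, x_land=27.161, impact vy=-2.556
  bounce: vy ← 0.52·2.556 = 1.329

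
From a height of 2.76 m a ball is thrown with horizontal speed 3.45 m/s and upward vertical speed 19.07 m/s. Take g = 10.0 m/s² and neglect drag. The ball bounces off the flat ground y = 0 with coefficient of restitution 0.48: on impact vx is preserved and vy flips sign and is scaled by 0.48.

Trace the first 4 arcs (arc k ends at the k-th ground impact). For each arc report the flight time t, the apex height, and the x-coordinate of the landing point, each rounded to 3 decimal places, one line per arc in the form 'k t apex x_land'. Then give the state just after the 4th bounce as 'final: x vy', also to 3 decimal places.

1 3.954 20.943 13.640
2 1.965 4.825 20.418
3 0.943 1.112 23.672
4 0.453 0.256 25.234
final: 25.234 1.086

Arc 1: start y=2.760, vy=19.070 → t=3.954, apex=20.943, x_land=13.640, impact vy=-20.466
  bounce: vy ← 0.48·20.466 = 9.824
Arc 2: start y=0.000, vy=9.824 → t=1.965, apex=4.825, x_land=20.418, impact vy=-9.824
  bounce: vy ← 0.48·9.824 = 4.715
Arc 3: start y=0.000, vy=4.715 → t=0.943, apex=1.112, x_land=23.672, impact vy=-4.715
  bounce: vy ← 0.48·4.715 = 2.263
Arc 4: start y=0.000, vy=2.263 → t=0.453, apex=0.256, x_land=25.234, impact vy=-2.263
  bounce: vy ← 0.48·2.263 = 1.086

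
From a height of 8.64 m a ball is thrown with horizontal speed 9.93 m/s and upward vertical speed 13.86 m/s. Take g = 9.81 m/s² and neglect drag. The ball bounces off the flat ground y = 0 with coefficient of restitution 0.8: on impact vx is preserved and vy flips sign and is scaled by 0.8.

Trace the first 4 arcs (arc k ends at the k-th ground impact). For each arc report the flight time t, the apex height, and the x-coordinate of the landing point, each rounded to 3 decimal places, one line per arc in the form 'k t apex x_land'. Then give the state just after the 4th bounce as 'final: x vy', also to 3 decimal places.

1 3.351 18.431 33.278
2 3.102 11.796 64.076
3 2.481 7.549 88.715
4 1.985 4.832 108.426
final: 108.426 7.789

Arc 1: start y=8.640, vy=13.860 → t=3.351, apex=18.431, x_land=33.278, impact vy=-19.016
  bounce: vy ← 0.8·19.016 = 15.213
Arc 2: start y=0.000, vy=15.213 → t=3.102, apex=11.796, x_land=64.076, impact vy=-15.213
  bounce: vy ← 0.8·15.213 = 12.170
Arc 3: start y=0.000, vy=12.170 → t=2.481, apex=7.549, x_land=88.715, impact vy=-12.170
  bounce: vy ← 0.8·12.170 = 9.736
Arc 4: start y=0.000, vy=9.736 → t=1.985, apex=4.832, x_land=108.426, impact vy=-9.736
  bounce: vy ← 0.8·9.736 = 7.789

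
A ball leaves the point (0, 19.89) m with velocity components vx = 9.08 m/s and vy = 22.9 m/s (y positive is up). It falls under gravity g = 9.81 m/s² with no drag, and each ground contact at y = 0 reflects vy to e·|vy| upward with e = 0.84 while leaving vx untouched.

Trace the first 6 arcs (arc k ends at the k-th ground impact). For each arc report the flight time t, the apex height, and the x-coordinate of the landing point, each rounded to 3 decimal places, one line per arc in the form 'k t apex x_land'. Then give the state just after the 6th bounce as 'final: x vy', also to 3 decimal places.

Arc 1: start y=19.890, vy=22.900 → t=5.417, apex=46.618, x_land=49.189, impact vy=-30.243
  bounce: vy ← 0.84·30.243 = 25.404
Arc 2: start y=0.000, vy=25.404 → t=5.179, apex=32.894, x_land=96.216, impact vy=-25.404
  bounce: vy ← 0.84·25.404 = 21.340
Arc 3: start y=0.000, vy=21.340 → t=4.351, apex=23.210, x_land=135.720, impact vy=-21.340
  bounce: vy ← 0.84·21.340 = 17.925
Arc 4: start y=0.000, vy=17.925 → t=3.654, apex=16.377, x_land=168.902, impact vy=-17.925
  bounce: vy ← 0.84·17.925 = 15.057
Arc 5: start y=0.000, vy=15.057 → t=3.070, apex=11.556, x_land=196.776, impact vy=-15.057
  bounce: vy ← 0.84·15.057 = 12.648
Arc 6: start y=0.000, vy=12.648 → t=2.579, apex=8.154, x_land=220.190, impact vy=-12.648
  bounce: vy ← 0.84·12.648 = 10.624

1 5.417 46.618 49.189
2 5.179 32.894 96.216
3 4.351 23.210 135.720
4 3.654 16.377 168.902
5 3.070 11.556 196.776
6 2.579 8.154 220.190
final: 220.190 10.624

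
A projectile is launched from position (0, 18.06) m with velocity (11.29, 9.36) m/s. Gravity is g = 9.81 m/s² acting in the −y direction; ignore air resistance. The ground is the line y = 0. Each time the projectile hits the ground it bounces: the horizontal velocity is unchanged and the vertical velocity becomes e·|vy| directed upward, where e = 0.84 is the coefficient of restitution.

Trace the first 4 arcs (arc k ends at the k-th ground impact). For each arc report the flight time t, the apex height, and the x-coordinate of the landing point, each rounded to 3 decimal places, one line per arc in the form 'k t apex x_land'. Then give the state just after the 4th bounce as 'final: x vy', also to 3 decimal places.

1 3.097 22.525 34.966
2 3.600 15.894 75.612
3 3.024 11.215 109.755
4 2.540 7.913 138.435
final: 138.435 10.467

Arc 1: start y=18.060, vy=9.360 → t=3.097, apex=22.525, x_land=34.966, impact vy=-21.023
  bounce: vy ← 0.84·21.023 = 17.659
Arc 2: start y=0.000, vy=17.659 → t=3.600, apex=15.894, x_land=75.612, impact vy=-17.659
  bounce: vy ← 0.84·17.659 = 14.833
Arc 3: start y=0.000, vy=14.833 → t=3.024, apex=11.215, x_land=109.755, impact vy=-14.833
  bounce: vy ← 0.84·14.833 = 12.460
Arc 4: start y=0.000, vy=12.460 → t=2.540, apex=7.913, x_land=138.435, impact vy=-12.460
  bounce: vy ← 0.84·12.460 = 10.467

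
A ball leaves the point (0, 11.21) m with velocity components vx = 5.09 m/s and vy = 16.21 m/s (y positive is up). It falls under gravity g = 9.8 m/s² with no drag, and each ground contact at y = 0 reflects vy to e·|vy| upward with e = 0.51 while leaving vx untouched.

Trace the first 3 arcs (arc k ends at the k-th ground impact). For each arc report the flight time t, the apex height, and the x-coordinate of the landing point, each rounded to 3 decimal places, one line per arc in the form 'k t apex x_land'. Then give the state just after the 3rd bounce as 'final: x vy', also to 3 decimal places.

1 3.895 24.616 19.828
2 2.286 6.403 31.465
3 1.166 1.665 37.399
final: 37.399 2.914

Arc 1: start y=11.210, vy=16.210 → t=3.895, apex=24.616, x_land=19.828, impact vy=-21.965
  bounce: vy ← 0.51·21.965 = 11.202
Arc 2: start y=0.000, vy=11.202 → t=2.286, apex=6.403, x_land=31.465, impact vy=-11.202
  bounce: vy ← 0.51·11.202 = 5.713
Arc 3: start y=0.000, vy=5.713 → t=1.166, apex=1.665, x_land=37.399, impact vy=-5.713
  bounce: vy ← 0.51·5.713 = 2.914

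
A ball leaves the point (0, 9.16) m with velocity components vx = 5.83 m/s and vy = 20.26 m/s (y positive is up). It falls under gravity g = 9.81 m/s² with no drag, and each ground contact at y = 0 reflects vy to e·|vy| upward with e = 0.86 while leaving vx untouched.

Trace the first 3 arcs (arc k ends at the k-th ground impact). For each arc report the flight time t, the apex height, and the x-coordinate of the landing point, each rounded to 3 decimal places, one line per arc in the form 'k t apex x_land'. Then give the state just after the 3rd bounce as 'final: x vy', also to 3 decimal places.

1 4.542 30.081 26.478
2 4.259 22.248 51.311
3 3.663 16.454 72.667
final: 72.667 15.452

Arc 1: start y=9.160, vy=20.260 → t=4.542, apex=30.081, x_land=26.478, impact vy=-24.294
  bounce: vy ← 0.86·24.294 = 20.893
Arc 2: start y=0.000, vy=20.893 → t=4.259, apex=22.248, x_land=51.311, impact vy=-20.893
  bounce: vy ← 0.86·20.893 = 17.968
Arc 3: start y=0.000, vy=17.968 → t=3.663, apex=16.454, x_land=72.667, impact vy=-17.968
  bounce: vy ← 0.86·17.968 = 15.452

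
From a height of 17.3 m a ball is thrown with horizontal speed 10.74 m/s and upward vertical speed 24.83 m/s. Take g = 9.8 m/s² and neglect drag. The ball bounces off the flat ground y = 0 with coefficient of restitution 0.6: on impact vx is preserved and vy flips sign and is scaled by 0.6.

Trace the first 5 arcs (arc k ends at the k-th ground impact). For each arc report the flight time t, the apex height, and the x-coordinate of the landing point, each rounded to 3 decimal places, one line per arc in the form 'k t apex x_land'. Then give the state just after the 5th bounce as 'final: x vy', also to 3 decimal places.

Arc 1: start y=17.300, vy=24.830 → t=5.688, apex=48.756, x_land=61.090, impact vy=-30.913
  bounce: vy ← 0.6·30.913 = 18.548
Arc 2: start y=0.000, vy=18.548 → t=3.785, apex=17.552, x_land=101.743, impact vy=-18.548
  bounce: vy ← 0.6·18.548 = 11.129
Arc 3: start y=0.000, vy=11.129 → t=2.271, apex=6.319, x_land=126.136, impact vy=-11.129
  bounce: vy ← 0.6·11.129 = 6.677
Arc 4: start y=0.000, vy=6.677 → t=1.363, apex=2.275, x_land=140.771, impact vy=-6.677
  bounce: vy ← 0.6·6.677 = 4.006
Arc 5: start y=0.000, vy=4.006 → t=0.818, apex=0.819, x_land=149.552, impact vy=-4.006
  bounce: vy ← 0.6·4.006 = 2.404

1 5.688 48.756 61.090
2 3.785 17.552 101.743
3 2.271 6.319 126.136
4 1.363 2.275 140.771
5 0.818 0.819 149.552
final: 149.552 2.404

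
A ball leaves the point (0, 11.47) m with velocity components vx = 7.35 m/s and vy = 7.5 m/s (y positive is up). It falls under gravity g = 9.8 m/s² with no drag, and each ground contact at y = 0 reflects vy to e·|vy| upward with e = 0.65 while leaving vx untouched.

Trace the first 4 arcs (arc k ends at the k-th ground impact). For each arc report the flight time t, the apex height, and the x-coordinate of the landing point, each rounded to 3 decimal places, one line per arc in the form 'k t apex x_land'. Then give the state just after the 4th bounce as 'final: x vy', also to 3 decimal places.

1 2.476 14.340 18.199
2 2.224 6.059 34.544
3 1.446 2.560 45.169
4 0.940 1.081 52.075
final: 52.075 2.993

Arc 1: start y=11.470, vy=7.500 → t=2.476, apex=14.340, x_land=18.199, impact vy=-16.765
  bounce: vy ← 0.65·16.765 = 10.897
Arc 2: start y=0.000, vy=10.897 → t=2.224, apex=6.059, x_land=34.544, impact vy=-10.897
  bounce: vy ← 0.65·10.897 = 7.083
Arc 3: start y=0.000, vy=7.083 → t=1.446, apex=2.560, x_land=45.169, impact vy=-7.083
  bounce: vy ← 0.65·7.083 = 4.604
Arc 4: start y=0.000, vy=4.604 → t=0.940, apex=1.081, x_land=52.075, impact vy=-4.604
  bounce: vy ← 0.65·4.604 = 2.993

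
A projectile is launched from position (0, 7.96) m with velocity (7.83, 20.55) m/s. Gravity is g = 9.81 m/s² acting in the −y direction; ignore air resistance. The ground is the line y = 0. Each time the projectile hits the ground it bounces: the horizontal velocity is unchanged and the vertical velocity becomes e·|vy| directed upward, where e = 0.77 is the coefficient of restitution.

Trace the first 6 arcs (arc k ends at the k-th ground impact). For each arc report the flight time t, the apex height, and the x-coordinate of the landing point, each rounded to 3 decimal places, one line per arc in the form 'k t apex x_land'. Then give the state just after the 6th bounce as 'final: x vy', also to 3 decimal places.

Arc 1: start y=7.960, vy=20.550 → t=4.547, apex=29.484, x_land=35.599, impact vy=-24.052
  bounce: vy ← 0.77·24.052 = 18.520
Arc 2: start y=0.000, vy=18.520 → t=3.776, apex=17.481, x_land=65.163, impact vy=-18.520
  bounce: vy ← 0.77·18.520 = 14.260
Arc 3: start y=0.000, vy=14.260 → t=2.907, apex=10.365, x_land=87.927, impact vy=-14.260
  bounce: vy ← 0.77·14.260 = 10.980
Arc 4: start y=0.000, vy=10.980 → t=2.239, apex=6.145, x_land=105.455, impact vy=-10.980
  bounce: vy ← 0.77·10.980 = 8.455
Arc 5: start y=0.000, vy=8.455 → t=1.724, apex=3.643, x_land=118.952, impact vy=-8.455
  bounce: vy ← 0.77·8.455 = 6.510
Arc 6: start y=0.000, vy=6.510 → t=1.327, apex=2.160, x_land=129.344, impact vy=-6.510
  bounce: vy ← 0.77·6.510 = 5.013

1 4.547 29.484 35.599
2 3.776 17.481 65.163
3 2.907 10.365 87.927
4 2.239 6.145 105.455
5 1.724 3.643 118.952
6 1.327 2.160 129.344
final: 129.344 5.013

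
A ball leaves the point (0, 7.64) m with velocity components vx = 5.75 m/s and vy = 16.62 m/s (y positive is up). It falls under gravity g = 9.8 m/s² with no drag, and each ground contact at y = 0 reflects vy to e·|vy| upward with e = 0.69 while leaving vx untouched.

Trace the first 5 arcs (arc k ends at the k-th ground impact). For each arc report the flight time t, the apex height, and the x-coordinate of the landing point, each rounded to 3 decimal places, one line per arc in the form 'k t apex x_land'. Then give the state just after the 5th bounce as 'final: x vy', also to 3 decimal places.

Arc 1: start y=7.640, vy=16.620 → t=3.802, apex=21.733, x_land=21.861, impact vy=-20.639
  bounce: vy ← 0.69·20.639 = 14.241
Arc 2: start y=0.000, vy=14.241 → t=2.906, apex=10.347, x_land=38.572, impact vy=-14.241
  bounce: vy ← 0.69·14.241 = 9.826
Arc 3: start y=0.000, vy=9.826 → t=2.005, apex=4.926, x_land=50.103, impact vy=-9.826
  bounce: vy ← 0.69·9.826 = 6.780
Arc 4: start y=0.000, vy=6.780 → t=1.384, apex=2.345, x_land=58.059, impact vy=-6.780
  bounce: vy ← 0.69·6.780 = 4.678
Arc 5: start y=0.000, vy=4.678 → t=0.955, apex=1.117, x_land=63.549, impact vy=-4.678
  bounce: vy ← 0.69·4.678 = 3.228

1 3.802 21.733 21.861
2 2.906 10.347 38.572
3 2.005 4.926 50.103
4 1.384 2.345 58.059
5 0.955 1.117 63.549
final: 63.549 3.228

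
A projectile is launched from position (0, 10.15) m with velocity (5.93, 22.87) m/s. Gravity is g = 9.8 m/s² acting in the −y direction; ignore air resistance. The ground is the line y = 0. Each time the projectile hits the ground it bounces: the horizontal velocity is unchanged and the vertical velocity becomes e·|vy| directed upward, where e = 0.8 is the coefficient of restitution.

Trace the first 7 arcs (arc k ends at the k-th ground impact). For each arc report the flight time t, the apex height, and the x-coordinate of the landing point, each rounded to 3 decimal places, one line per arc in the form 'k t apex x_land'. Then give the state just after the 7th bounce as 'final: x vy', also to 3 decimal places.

1 5.075 36.836 30.098
2 4.387 23.575 56.112
3 3.510 15.088 76.923
4 2.808 9.656 93.572
5 2.246 6.180 106.891
6 1.797 3.955 117.547
7 1.437 2.531 126.071
final: 126.071 5.635

Arc 1: start y=10.150, vy=22.870 → t=5.075, apex=36.836, x_land=30.098, impact vy=-26.870
  bounce: vy ← 0.8·26.870 = 21.496
Arc 2: start y=0.000, vy=21.496 → t=4.387, apex=23.575, x_land=56.112, impact vy=-21.496
  bounce: vy ← 0.8·21.496 = 17.197
Arc 3: start y=0.000, vy=17.197 → t=3.510, apex=15.088, x_land=76.923, impact vy=-17.197
  bounce: vy ← 0.8·17.197 = 13.757
Arc 4: start y=0.000, vy=13.757 → t=2.808, apex=9.656, x_land=93.572, impact vy=-13.757
  bounce: vy ← 0.8·13.757 = 11.006
Arc 5: start y=0.000, vy=11.006 → t=2.246, apex=6.180, x_land=106.891, impact vy=-11.006
  bounce: vy ← 0.8·11.006 = 8.805
Arc 6: start y=0.000, vy=8.805 → t=1.797, apex=3.955, x_land=117.547, impact vy=-8.805
  bounce: vy ← 0.8·8.805 = 7.044
Arc 7: start y=0.000, vy=7.044 → t=1.437, apex=2.531, x_land=126.071, impact vy=-7.044
  bounce: vy ← 0.8·7.044 = 5.635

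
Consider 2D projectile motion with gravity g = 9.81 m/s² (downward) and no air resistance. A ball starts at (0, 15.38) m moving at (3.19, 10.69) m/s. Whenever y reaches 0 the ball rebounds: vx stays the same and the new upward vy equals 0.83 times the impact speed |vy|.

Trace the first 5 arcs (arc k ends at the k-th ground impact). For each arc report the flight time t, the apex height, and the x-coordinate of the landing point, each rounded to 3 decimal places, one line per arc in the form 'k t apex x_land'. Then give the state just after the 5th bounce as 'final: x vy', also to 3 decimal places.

Arc 1: start y=15.380, vy=10.690 → t=3.169, apex=21.204, x_land=10.109, impact vy=-20.397
  bounce: vy ← 0.83·20.397 = 16.929
Arc 2: start y=0.000, vy=16.929 → t=3.451, apex=14.608, x_land=21.119, impact vy=-16.929
  bounce: vy ← 0.83·16.929 = 14.051
Arc 3: start y=0.000, vy=14.051 → t=2.865, apex=10.063, x_land=30.257, impact vy=-14.051
  bounce: vy ← 0.83·14.051 = 11.663
Arc 4: start y=0.000, vy=11.663 → t=2.378, apex=6.933, x_land=37.842, impact vy=-11.663
  bounce: vy ← 0.83·11.663 = 9.680
Arc 5: start y=0.000, vy=9.680 → t=1.973, apex=4.776, x_land=44.138, impact vy=-9.680
  bounce: vy ← 0.83·9.680 = 8.034

1 3.169 21.204 10.109
2 3.451 14.608 21.119
3 2.865 10.063 30.257
4 2.378 6.933 37.842
5 1.973 4.776 44.138
final: 44.138 8.034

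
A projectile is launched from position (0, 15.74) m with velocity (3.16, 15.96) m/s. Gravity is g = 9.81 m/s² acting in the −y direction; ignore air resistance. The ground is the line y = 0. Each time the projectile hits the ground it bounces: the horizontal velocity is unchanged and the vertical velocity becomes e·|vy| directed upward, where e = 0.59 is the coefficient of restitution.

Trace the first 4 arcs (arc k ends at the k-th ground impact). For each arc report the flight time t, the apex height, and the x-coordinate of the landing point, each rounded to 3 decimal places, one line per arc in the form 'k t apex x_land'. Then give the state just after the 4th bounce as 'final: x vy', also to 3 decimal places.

Arc 1: start y=15.740, vy=15.960 → t=4.047, apex=28.723, x_land=12.788, impact vy=-23.739
  bounce: vy ← 0.59·23.739 = 14.006
Arc 2: start y=0.000, vy=14.006 → t=2.855, apex=9.998, x_land=21.811, impact vy=-14.006
  bounce: vy ← 0.59·14.006 = 8.264
Arc 3: start y=0.000, vy=8.264 → t=1.685, apex=3.480, x_land=27.135, impact vy=-8.264
  bounce: vy ← 0.59·8.264 = 4.875
Arc 4: start y=0.000, vy=4.875 → t=0.994, apex=1.212, x_land=30.276, impact vy=-4.875
  bounce: vy ← 0.59·4.875 = 2.877

1 4.047 28.723 12.788
2 2.855 9.998 21.811
3 1.685 3.480 27.135
4 0.994 1.212 30.276
final: 30.276 2.877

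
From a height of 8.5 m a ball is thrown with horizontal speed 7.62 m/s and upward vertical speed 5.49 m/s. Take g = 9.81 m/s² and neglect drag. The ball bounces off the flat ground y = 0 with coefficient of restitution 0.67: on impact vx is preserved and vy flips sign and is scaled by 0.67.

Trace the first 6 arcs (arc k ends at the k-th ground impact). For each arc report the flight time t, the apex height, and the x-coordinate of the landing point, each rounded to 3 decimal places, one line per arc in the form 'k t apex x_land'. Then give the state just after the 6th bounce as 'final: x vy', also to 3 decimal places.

Arc 1: start y=8.500, vy=5.490 → t=1.990, apex=10.036, x_land=15.164, impact vy=-14.032
  bounce: vy ← 0.67·14.032 = 9.402
Arc 2: start y=0.000, vy=9.402 → t=1.917, apex=4.505, x_land=29.770, impact vy=-9.402
  bounce: vy ← 0.67·9.402 = 6.299
Arc 3: start y=0.000, vy=6.299 → t=1.284, apex=2.022, x_land=39.556, impact vy=-6.299
  bounce: vy ← 0.67·6.299 = 4.220
Arc 4: start y=0.000, vy=4.220 → t=0.860, apex=0.908, x_land=46.112, impact vy=-4.220
  bounce: vy ← 0.67·4.220 = 2.828
Arc 5: start y=0.000, vy=2.828 → t=0.576, apex=0.408, x_land=50.505, impact vy=-2.828
  bounce: vy ← 0.67·2.828 = 1.895
Arc 6: start y=0.000, vy=1.895 → t=0.386, apex=0.183, x_land=53.449, impact vy=-1.895
  bounce: vy ← 0.67·1.895 = 1.269

1 1.990 10.036 15.164
2 1.917 4.505 29.770
3 1.284 2.022 39.556
4 0.860 0.908 46.112
5 0.576 0.408 50.505
6 0.386 0.183 53.449
final: 53.449 1.269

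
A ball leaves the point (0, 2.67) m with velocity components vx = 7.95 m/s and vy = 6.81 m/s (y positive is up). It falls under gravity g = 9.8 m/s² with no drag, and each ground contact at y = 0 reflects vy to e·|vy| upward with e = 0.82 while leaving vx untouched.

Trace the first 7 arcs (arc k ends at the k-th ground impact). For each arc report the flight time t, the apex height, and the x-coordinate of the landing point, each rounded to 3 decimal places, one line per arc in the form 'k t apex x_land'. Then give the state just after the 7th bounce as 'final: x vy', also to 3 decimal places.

1 1.709 5.036 13.584
2 1.663 3.386 26.802
3 1.363 2.277 37.641
4 1.118 1.531 46.528
5 0.917 1.029 53.816
6 0.752 0.692 59.792
7 0.616 0.465 64.693
final: 64.693 2.477

Arc 1: start y=2.670, vy=6.810 → t=1.709, apex=5.036, x_land=13.584, impact vy=-9.935
  bounce: vy ← 0.82·9.935 = 8.147
Arc 2: start y=0.000, vy=8.147 → t=1.663, apex=3.386, x_land=26.802, impact vy=-8.147
  bounce: vy ← 0.82·8.147 = 6.680
Arc 3: start y=0.000, vy=6.680 → t=1.363, apex=2.277, x_land=37.641, impact vy=-6.680
  bounce: vy ← 0.82·6.680 = 5.478
Arc 4: start y=0.000, vy=5.478 → t=1.118, apex=1.531, x_land=46.528, impact vy=-5.478
  bounce: vy ← 0.82·5.478 = 4.492
Arc 5: start y=0.000, vy=4.492 → t=0.917, apex=1.029, x_land=53.816, impact vy=-4.492
  bounce: vy ← 0.82·4.492 = 3.683
Arc 6: start y=0.000, vy=3.683 → t=0.752, apex=0.692, x_land=59.792, impact vy=-3.683
  bounce: vy ← 0.82·3.683 = 3.020
Arc 7: start y=0.000, vy=3.020 → t=0.616, apex=0.465, x_land=64.693, impact vy=-3.020
  bounce: vy ← 0.82·3.020 = 2.477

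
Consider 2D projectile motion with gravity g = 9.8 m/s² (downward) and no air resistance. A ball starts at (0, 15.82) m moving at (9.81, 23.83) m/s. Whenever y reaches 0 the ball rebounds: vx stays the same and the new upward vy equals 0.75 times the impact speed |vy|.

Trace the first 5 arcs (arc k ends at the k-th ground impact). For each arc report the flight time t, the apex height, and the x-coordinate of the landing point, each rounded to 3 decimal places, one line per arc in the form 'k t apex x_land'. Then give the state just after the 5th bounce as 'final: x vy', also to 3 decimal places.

Arc 1: start y=15.820, vy=23.830 → t=5.455, apex=44.793, x_land=53.515, impact vy=-29.630
  bounce: vy ← 0.75·29.630 = 22.223
Arc 2: start y=0.000, vy=22.223 → t=4.535, apex=25.196, x_land=98.005, impact vy=-22.223
  bounce: vy ← 0.75·22.223 = 16.667
Arc 3: start y=0.000, vy=16.667 → t=3.401, apex=14.173, x_land=131.373, impact vy=-16.667
  bounce: vy ← 0.75·16.667 = 12.500
Arc 4: start y=0.000, vy=12.500 → t=2.551, apex=7.972, x_land=156.399, impact vy=-12.500
  bounce: vy ← 0.75·12.500 = 9.375
Arc 5: start y=0.000, vy=9.375 → t=1.913, apex=4.484, x_land=175.168, impact vy=-9.375
  bounce: vy ← 0.75·9.375 = 7.031

1 5.455 44.793 53.515
2 4.535 25.196 98.005
3 3.401 14.173 131.373
4 2.551 7.972 156.399
5 1.913 4.484 175.168
final: 175.168 7.031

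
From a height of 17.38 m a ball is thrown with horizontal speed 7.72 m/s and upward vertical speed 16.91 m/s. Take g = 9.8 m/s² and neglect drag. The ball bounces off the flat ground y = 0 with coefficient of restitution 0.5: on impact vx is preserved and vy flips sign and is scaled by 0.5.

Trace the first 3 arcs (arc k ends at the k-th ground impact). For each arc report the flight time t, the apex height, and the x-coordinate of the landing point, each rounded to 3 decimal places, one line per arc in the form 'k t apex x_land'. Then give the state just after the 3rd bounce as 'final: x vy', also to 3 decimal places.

Arc 1: start y=17.380, vy=16.910 → t=4.280, apex=31.969, x_land=33.040, impact vy=-25.032
  bounce: vy ← 0.5·25.032 = 12.516
Arc 2: start y=0.000, vy=12.516 → t=2.554, apex=7.992, x_land=52.759, impact vy=-12.516
  bounce: vy ← 0.5·12.516 = 6.258
Arc 3: start y=0.000, vy=6.258 → t=1.277, apex=1.998, x_land=62.618, impact vy=-6.258
  bounce: vy ← 0.5·6.258 = 3.129

1 4.280 31.969 33.040
2 2.554 7.992 52.759
3 1.277 1.998 62.618
final: 62.618 3.129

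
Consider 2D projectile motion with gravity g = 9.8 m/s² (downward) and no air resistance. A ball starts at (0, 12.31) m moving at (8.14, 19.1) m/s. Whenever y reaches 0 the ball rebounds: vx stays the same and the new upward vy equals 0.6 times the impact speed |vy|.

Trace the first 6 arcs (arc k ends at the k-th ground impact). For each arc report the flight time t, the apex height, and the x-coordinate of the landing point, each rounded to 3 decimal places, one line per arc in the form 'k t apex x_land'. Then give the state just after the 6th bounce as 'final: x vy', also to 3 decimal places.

Arc 1: start y=12.310, vy=19.100 → t=4.461, apex=30.923, x_land=36.313, impact vy=-24.619
  bounce: vy ← 0.6·24.619 = 14.771
Arc 2: start y=0.000, vy=14.771 → t=3.015, apex=11.132, x_land=60.852, impact vy=-14.771
  bounce: vy ← 0.6·14.771 = 8.863
Arc 3: start y=0.000, vy=8.863 → t=1.809, apex=4.008, x_land=75.575, impact vy=-8.863
  bounce: vy ← 0.6·8.863 = 5.318
Arc 4: start y=0.000, vy=5.318 → t=1.085, apex=1.443, x_land=84.409, impact vy=-5.318
  bounce: vy ← 0.6·5.318 = 3.191
Arc 5: start y=0.000, vy=3.191 → t=0.651, apex=0.519, x_land=89.709, impact vy=-3.191
  bounce: vy ← 0.6·3.191 = 1.914
Arc 6: start y=0.000, vy=1.914 → t=0.391, apex=0.187, x_land=92.889, impact vy=-1.914
  bounce: vy ← 0.6·1.914 = 1.149

1 4.461 30.923 36.313
2 3.015 11.132 60.852
3 1.809 4.008 75.575
4 1.085 1.443 84.409
5 0.651 0.519 89.709
6 0.391 0.187 92.889
final: 92.889 1.149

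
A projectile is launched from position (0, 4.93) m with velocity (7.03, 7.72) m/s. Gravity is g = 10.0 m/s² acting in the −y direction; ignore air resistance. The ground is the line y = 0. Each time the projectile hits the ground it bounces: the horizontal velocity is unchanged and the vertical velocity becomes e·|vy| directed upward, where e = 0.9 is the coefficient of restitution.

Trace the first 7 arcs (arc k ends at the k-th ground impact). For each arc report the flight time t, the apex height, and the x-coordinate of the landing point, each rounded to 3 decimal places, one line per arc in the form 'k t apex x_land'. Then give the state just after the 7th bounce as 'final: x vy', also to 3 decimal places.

Arc 1: start y=4.930, vy=7.720 → t=2.030, apex=7.910, x_land=14.269, impact vy=-12.578
  bounce: vy ← 0.9·12.578 = 11.320
Arc 2: start y=0.000, vy=11.320 → t=2.264, apex=6.407, x_land=30.185, impact vy=-11.320
  bounce: vy ← 0.9·11.320 = 10.188
Arc 3: start y=0.000, vy=10.188 → t=2.038, apex=5.190, x_land=44.509, impact vy=-10.188
  bounce: vy ← 0.9·10.188 = 9.169
Arc 4: start y=0.000, vy=9.169 → t=1.834, apex=4.204, x_land=57.401, impact vy=-9.169
  bounce: vy ← 0.9·9.169 = 8.252
Arc 5: start y=0.000, vy=8.252 → t=1.650, apex=3.405, x_land=69.004, impact vy=-8.252
  bounce: vy ← 0.9·8.252 = 7.427
Arc 6: start y=0.000, vy=7.427 → t=1.485, apex=2.758, x_land=79.446, impact vy=-7.427
  bounce: vy ← 0.9·7.427 = 6.684
Arc 7: start y=0.000, vy=6.684 → t=1.337, apex=2.234, x_land=88.844, impact vy=-6.684
  bounce: vy ← 0.9·6.684 = 6.016

1 2.030 7.910 14.269
2 2.264 6.407 30.185
3 2.038 5.190 44.509
4 1.834 4.204 57.401
5 1.650 3.405 69.004
6 1.485 2.758 79.446
7 1.337 2.234 88.844
final: 88.844 6.016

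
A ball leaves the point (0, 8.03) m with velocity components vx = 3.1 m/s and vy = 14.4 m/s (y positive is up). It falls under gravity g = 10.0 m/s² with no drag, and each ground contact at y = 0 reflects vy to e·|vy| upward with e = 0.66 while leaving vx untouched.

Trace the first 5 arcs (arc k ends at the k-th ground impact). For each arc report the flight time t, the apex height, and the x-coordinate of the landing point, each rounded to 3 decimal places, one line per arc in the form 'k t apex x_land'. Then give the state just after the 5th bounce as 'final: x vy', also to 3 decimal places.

1 3.358 18.398 10.411
2 2.532 8.014 18.260
3 1.671 3.491 23.440
4 1.103 1.521 26.860
5 0.728 0.662 29.116
final: 29.116 2.402

Arc 1: start y=8.030, vy=14.400 → t=3.358, apex=18.398, x_land=10.411, impact vy=-19.182
  bounce: vy ← 0.66·19.182 = 12.660
Arc 2: start y=0.000, vy=12.660 → t=2.532, apex=8.014, x_land=18.260, impact vy=-12.660
  bounce: vy ← 0.66·12.660 = 8.356
Arc 3: start y=0.000, vy=8.356 → t=1.671, apex=3.491, x_land=23.440, impact vy=-8.356
  bounce: vy ← 0.66·8.356 = 5.515
Arc 4: start y=0.000, vy=5.515 → t=1.103, apex=1.521, x_land=26.860, impact vy=-5.515
  bounce: vy ← 0.66·5.515 = 3.640
Arc 5: start y=0.000, vy=3.640 → t=0.728, apex=0.662, x_land=29.116, impact vy=-3.640
  bounce: vy ← 0.66·3.640 = 2.402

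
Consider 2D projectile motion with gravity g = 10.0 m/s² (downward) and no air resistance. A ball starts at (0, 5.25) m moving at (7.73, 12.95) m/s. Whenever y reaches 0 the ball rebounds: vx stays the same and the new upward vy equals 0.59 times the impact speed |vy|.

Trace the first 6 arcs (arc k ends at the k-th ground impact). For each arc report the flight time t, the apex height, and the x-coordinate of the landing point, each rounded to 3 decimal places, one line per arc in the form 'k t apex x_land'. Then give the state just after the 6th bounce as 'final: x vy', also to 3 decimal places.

1 2.946 13.635 22.775
2 1.949 4.746 37.838
3 1.150 1.652 46.725
4 0.678 0.575 51.969
5 0.400 0.200 55.062
6 0.236 0.070 56.887
final: 56.887 0.697

Arc 1: start y=5.250, vy=12.950 → t=2.946, apex=13.635, x_land=22.775, impact vy=-16.514
  bounce: vy ← 0.59·16.514 = 9.743
Arc 2: start y=0.000, vy=9.743 → t=1.949, apex=4.746, x_land=37.838, impact vy=-9.743
  bounce: vy ← 0.59·9.743 = 5.748
Arc 3: start y=0.000, vy=5.748 → t=1.150, apex=1.652, x_land=46.725, impact vy=-5.748
  bounce: vy ← 0.59·5.748 = 3.392
Arc 4: start y=0.000, vy=3.392 → t=0.678, apex=0.575, x_land=51.969, impact vy=-3.392
  bounce: vy ← 0.59·3.392 = 2.001
Arc 5: start y=0.000, vy=2.001 → t=0.400, apex=0.200, x_land=55.062, impact vy=-2.001
  bounce: vy ← 0.59·2.001 = 1.181
Arc 6: start y=0.000, vy=1.181 → t=0.236, apex=0.070, x_land=56.887, impact vy=-1.181
  bounce: vy ← 0.59·1.181 = 0.697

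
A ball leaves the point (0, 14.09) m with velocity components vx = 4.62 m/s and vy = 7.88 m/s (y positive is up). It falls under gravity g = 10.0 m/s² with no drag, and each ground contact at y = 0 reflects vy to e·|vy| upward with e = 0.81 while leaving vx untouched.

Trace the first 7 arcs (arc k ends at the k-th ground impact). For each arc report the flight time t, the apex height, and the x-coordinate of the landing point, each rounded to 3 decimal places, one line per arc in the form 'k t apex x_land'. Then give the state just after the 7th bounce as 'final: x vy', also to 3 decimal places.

1 2.642 17.195 12.208
2 3.004 11.281 26.087
3 2.433 7.402 37.330
4 1.971 4.856 46.436
5 1.597 3.186 53.812
6 1.293 2.090 59.787
7 1.047 1.372 64.626
final: 64.626 4.242

Arc 1: start y=14.090, vy=7.880 → t=2.642, apex=17.195, x_land=12.208, impact vy=-18.544
  bounce: vy ← 0.81·18.544 = 15.021
Arc 2: start y=0.000, vy=15.021 → t=3.004, apex=11.281, x_land=26.087, impact vy=-15.021
  bounce: vy ← 0.81·15.021 = 12.167
Arc 3: start y=0.000, vy=12.167 → t=2.433, apex=7.402, x_land=37.330, impact vy=-12.167
  bounce: vy ← 0.81·12.167 = 9.855
Arc 4: start y=0.000, vy=9.855 → t=1.971, apex=4.856, x_land=46.436, impact vy=-9.855
  bounce: vy ← 0.81·9.855 = 7.983
Arc 5: start y=0.000, vy=7.983 → t=1.597, apex=3.186, x_land=53.812, impact vy=-7.983
  bounce: vy ← 0.81·7.983 = 6.466
Arc 6: start y=0.000, vy=6.466 → t=1.293, apex=2.090, x_land=59.787, impact vy=-6.466
  bounce: vy ← 0.81·6.466 = 5.237
Arc 7: start y=0.000, vy=5.237 → t=1.047, apex=1.372, x_land=64.626, impact vy=-5.237
  bounce: vy ← 0.81·5.237 = 4.242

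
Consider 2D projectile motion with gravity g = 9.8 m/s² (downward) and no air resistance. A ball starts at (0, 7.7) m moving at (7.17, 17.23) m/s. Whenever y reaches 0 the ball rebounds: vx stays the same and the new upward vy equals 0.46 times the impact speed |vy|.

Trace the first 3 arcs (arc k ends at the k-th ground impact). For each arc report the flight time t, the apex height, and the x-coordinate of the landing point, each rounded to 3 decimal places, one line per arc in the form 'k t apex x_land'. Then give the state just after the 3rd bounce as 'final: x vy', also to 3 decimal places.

1 3.917 22.847 28.088
2 1.987 4.834 42.332
3 0.914 1.023 48.884
final: 48.884 2.060

Arc 1: start y=7.700, vy=17.230 → t=3.917, apex=22.847, x_land=28.088, impact vy=-21.161
  bounce: vy ← 0.46·21.161 = 9.734
Arc 2: start y=0.000, vy=9.734 → t=1.987, apex=4.834, x_land=42.332, impact vy=-9.734
  bounce: vy ← 0.46·9.734 = 4.478
Arc 3: start y=0.000, vy=4.478 → t=0.914, apex=1.023, x_land=48.884, impact vy=-4.478
  bounce: vy ← 0.46·4.478 = 2.060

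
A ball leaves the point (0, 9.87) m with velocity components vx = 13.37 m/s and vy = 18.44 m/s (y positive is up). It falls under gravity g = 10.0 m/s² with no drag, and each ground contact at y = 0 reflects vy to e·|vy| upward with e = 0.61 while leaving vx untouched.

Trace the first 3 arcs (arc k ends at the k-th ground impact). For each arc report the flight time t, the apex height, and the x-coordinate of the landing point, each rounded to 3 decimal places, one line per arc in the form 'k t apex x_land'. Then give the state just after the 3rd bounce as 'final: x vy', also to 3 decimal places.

Arc 1: start y=9.870, vy=18.440 → t=4.162, apex=26.872, x_land=55.649, impact vy=-23.183
  bounce: vy ← 0.61·23.183 = 14.141
Arc 2: start y=0.000, vy=14.141 → t=2.828, apex=9.999, x_land=93.464, impact vy=-14.141
  bounce: vy ← 0.61·14.141 = 8.626
Arc 3: start y=0.000, vy=8.626 → t=1.725, apex=3.721, x_land=116.530, impact vy=-8.626
  bounce: vy ← 0.61·8.626 = 5.262

1 4.162 26.872 55.649
2 2.828 9.999 93.464
3 1.725 3.721 116.530
final: 116.530 5.262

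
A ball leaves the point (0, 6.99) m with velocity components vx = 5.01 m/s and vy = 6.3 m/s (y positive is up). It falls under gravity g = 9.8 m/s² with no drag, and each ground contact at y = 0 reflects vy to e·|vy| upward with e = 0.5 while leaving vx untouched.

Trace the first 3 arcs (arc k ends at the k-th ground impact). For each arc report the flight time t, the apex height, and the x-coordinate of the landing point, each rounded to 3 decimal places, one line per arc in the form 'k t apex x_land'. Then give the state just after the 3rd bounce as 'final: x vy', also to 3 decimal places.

1 1.999 9.015 10.016
2 1.356 2.254 16.812
3 0.678 0.563 20.210
final: 20.210 1.662

Arc 1: start y=6.990, vy=6.300 → t=1.999, apex=9.015, x_land=10.016, impact vy=-13.293
  bounce: vy ← 0.5·13.293 = 6.646
Arc 2: start y=0.000, vy=6.646 → t=1.356, apex=2.254, x_land=16.812, impact vy=-6.646
  bounce: vy ← 0.5·6.646 = 3.323
Arc 3: start y=0.000, vy=3.323 → t=0.678, apex=0.563, x_land=20.210, impact vy=-3.323
  bounce: vy ← 0.5·3.323 = 1.662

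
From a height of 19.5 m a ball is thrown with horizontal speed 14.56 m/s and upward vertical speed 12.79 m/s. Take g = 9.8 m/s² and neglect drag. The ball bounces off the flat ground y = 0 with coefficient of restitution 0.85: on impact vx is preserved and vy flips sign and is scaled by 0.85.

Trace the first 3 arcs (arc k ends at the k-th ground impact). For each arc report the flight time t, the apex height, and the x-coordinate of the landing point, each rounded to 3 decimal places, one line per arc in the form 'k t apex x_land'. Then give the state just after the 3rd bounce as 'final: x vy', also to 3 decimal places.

1 3.689 27.846 53.712
2 4.053 20.119 112.717
3 3.445 14.536 162.872
final: 162.872 14.347

Arc 1: start y=19.500, vy=12.790 → t=3.689, apex=27.846, x_land=53.712, impact vy=-23.362
  bounce: vy ← 0.85·23.362 = 19.858
Arc 2: start y=0.000, vy=19.858 → t=4.053, apex=20.119, x_land=112.717, impact vy=-19.858
  bounce: vy ← 0.85·19.858 = 16.879
Arc 3: start y=0.000, vy=16.879 → t=3.445, apex=14.536, x_land=162.872, impact vy=-16.879
  bounce: vy ← 0.85·16.879 = 14.347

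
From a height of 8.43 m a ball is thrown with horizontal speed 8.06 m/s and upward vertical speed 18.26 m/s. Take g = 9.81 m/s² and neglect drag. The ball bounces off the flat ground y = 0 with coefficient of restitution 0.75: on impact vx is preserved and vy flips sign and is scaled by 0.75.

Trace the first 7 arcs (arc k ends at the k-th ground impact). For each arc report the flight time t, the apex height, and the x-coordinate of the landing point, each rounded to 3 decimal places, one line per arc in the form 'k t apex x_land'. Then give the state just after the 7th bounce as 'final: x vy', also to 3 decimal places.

Arc 1: start y=8.430, vy=18.260 → t=4.138, apex=25.424, x_land=33.353, impact vy=-22.334
  bounce: vy ← 0.75·22.334 = 16.751
Arc 2: start y=0.000, vy=16.751 → t=3.415, apex=14.301, x_land=60.878, impact vy=-16.751
  bounce: vy ← 0.75·16.751 = 12.563
Arc 3: start y=0.000, vy=12.563 → t=2.561, apex=8.044, x_land=81.522, impact vy=-12.563
  bounce: vy ← 0.75·12.563 = 9.422
Arc 4: start y=0.000, vy=9.422 → t=1.921, apex=4.525, x_land=97.005, impact vy=-9.422
  bounce: vy ← 0.75·9.422 = 7.067
Arc 5: start y=0.000, vy=7.067 → t=1.441, apex=2.545, x_land=108.617, impact vy=-7.067
  bounce: vy ← 0.75·7.067 = 5.300
Arc 6: start y=0.000, vy=5.300 → t=1.081, apex=1.432, x_land=117.326, impact vy=-5.300
  bounce: vy ← 0.75·5.300 = 3.975
Arc 7: start y=0.000, vy=3.975 → t=0.810, apex=0.805, x_land=123.858, impact vy=-3.975
  bounce: vy ← 0.75·3.975 = 2.981

1 4.138 25.424 33.353
2 3.415 14.301 60.878
3 2.561 8.044 81.522
4 1.921 4.525 97.005
5 1.441 2.545 108.617
6 1.081 1.432 117.326
7 0.810 0.805 123.858
final: 123.858 2.981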